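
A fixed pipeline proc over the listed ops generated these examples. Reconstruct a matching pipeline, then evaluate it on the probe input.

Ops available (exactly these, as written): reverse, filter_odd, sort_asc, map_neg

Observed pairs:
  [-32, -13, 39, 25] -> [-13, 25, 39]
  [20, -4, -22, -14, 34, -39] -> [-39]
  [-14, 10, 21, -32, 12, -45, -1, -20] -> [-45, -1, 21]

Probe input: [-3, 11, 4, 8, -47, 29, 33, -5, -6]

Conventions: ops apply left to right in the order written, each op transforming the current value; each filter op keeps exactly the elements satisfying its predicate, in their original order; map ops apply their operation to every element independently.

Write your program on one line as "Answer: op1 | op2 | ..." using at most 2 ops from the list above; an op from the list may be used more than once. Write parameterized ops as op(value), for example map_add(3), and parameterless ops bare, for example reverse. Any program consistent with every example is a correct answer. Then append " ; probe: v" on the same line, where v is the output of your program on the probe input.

filter_odd | sort_asc ; probe: [-47, -5, -3, 11, 29, 33]

Check, running the answer program on each example:
  [-32, -13, 39, 25] -> [-13, 39, 25] -> [-13, 25, 39]
  [20, -4, -22, -14, 34, -39] -> [-39] -> [-39]
  [-14, 10, 21, -32, 12, -45, -1, -20] -> [21, -45, -1] -> [-45, -1, 21]
  probe: [-3, 11, 4, 8, -47, 29, 33, -5, -6] -> [-3, 11, -47, 29, 33, -5] -> [-47, -5, -3, 11, 29, 33]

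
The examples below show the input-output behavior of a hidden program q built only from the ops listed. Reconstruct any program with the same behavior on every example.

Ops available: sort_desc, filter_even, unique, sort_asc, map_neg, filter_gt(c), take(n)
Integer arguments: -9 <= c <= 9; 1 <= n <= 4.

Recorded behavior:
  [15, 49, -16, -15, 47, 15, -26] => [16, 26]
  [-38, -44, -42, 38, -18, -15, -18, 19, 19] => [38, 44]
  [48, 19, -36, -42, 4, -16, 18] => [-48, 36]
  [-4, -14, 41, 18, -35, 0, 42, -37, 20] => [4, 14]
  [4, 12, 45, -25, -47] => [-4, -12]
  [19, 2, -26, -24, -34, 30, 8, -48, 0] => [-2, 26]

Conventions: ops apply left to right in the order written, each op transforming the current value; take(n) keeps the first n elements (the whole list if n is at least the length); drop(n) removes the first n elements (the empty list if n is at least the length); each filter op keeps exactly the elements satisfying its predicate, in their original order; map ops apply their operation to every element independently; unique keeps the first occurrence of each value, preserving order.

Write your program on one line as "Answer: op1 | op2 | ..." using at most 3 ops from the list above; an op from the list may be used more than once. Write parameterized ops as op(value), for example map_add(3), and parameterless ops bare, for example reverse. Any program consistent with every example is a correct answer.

filter_even | map_neg | take(2)

Check, running the answer program on each example:
  [15, 49, -16, -15, 47, 15, -26] -> [-16, -26] -> [16, 26] -> [16, 26]
  [-38, -44, -42, 38, -18, -15, -18, 19, 19] -> [-38, -44, -42, 38, -18, -18] -> [38, 44, 42, -38, 18, 18] -> [38, 44]
  [48, 19, -36, -42, 4, -16, 18] -> [48, -36, -42, 4, -16, 18] -> [-48, 36, 42, -4, 16, -18] -> [-48, 36]
  [-4, -14, 41, 18, -35, 0, 42, -37, 20] -> [-4, -14, 18, 0, 42, 20] -> [4, 14, -18, 0, -42, -20] -> [4, 14]
  [4, 12, 45, -25, -47] -> [4, 12] -> [-4, -12] -> [-4, -12]
  [19, 2, -26, -24, -34, 30, 8, -48, 0] -> [2, -26, -24, -34, 30, 8, -48, 0] -> [-2, 26, 24, 34, -30, -8, 48, 0] -> [-2, 26]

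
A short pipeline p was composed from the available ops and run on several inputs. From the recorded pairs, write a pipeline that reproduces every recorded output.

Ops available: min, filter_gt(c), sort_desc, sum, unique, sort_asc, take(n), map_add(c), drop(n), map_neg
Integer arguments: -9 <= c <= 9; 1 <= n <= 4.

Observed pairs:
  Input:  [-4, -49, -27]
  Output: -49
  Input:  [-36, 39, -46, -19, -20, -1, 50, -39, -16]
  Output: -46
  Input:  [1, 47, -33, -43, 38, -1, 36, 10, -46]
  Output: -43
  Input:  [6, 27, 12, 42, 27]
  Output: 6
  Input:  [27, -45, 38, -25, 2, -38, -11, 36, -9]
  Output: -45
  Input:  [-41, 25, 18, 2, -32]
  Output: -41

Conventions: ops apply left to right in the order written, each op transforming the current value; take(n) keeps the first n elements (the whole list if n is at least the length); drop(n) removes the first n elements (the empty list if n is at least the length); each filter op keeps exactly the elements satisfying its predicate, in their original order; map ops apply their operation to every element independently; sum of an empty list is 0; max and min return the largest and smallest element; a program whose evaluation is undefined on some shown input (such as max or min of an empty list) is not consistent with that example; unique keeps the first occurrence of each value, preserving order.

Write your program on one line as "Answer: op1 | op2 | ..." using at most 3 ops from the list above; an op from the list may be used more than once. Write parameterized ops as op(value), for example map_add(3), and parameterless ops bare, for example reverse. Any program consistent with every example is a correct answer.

take(4) | min

Check, running the answer program on each example:
  [-4, -49, -27] -> [-4, -49, -27] -> -49
  [-36, 39, -46, -19, -20, -1, 50, -39, -16] -> [-36, 39, -46, -19] -> -46
  [1, 47, -33, -43, 38, -1, 36, 10, -46] -> [1, 47, -33, -43] -> -43
  [6, 27, 12, 42, 27] -> [6, 27, 12, 42] -> 6
  [27, -45, 38, -25, 2, -38, -11, 36, -9] -> [27, -45, 38, -25] -> -45
  [-41, 25, 18, 2, -32] -> [-41, 25, 18, 2] -> -41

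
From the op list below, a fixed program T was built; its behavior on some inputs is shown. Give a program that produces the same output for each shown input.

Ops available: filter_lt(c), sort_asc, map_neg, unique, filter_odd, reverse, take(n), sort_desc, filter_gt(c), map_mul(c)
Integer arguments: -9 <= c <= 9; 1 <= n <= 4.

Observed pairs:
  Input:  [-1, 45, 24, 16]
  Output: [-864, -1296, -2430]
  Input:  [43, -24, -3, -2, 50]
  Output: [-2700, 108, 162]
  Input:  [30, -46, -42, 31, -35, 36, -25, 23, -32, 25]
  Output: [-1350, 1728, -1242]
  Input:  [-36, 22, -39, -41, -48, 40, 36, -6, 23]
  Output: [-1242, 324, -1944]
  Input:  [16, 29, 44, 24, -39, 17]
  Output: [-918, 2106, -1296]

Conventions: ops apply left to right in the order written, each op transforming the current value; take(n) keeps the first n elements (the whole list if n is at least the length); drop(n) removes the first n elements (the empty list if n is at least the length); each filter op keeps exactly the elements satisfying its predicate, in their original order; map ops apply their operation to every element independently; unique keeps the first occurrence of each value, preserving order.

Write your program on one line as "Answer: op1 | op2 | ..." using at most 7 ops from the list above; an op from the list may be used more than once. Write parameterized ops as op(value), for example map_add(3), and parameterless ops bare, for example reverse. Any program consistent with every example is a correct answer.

map_mul(6) | map_neg | map_mul(-9) | map_neg | reverse | take(3)

Check, running the answer program on each example:
  [-1, 45, 24, 16] -> [-6, 270, 144, 96] -> [6, -270, -144, -96] -> [-54, 2430, 1296, 864] -> [54, -2430, -1296, -864] -> [-864, -1296, -2430, 54] -> [-864, -1296, -2430]
  [43, -24, -3, -2, 50] -> [258, -144, -18, -12, 300] -> [-258, 144, 18, 12, -300] -> [2322, -1296, -162, -108, 2700] -> [-2322, 1296, 162, 108, -2700] -> [-2700, 108, 162, 1296, -2322] -> [-2700, 108, 162]
  [30, -46, -42, 31, -35, 36, -25, 23, -32, 25] -> [180, -276, -252, 186, -210, 216, -150, 138, -192, 150] -> [-180, 276, 252, -186, 210, -216, 150, -138, 192, -150] -> [1620, -2484, -2268, 1674, -1890, 1944, -1350, 1242, -1728, 1350] -> [-1620, 2484, 2268, -1674, 1890, -1944, 1350, -1242, 1728, -1350] -> [-1350, 1728, -1242, 1350, -1944, 1890, -1674, 2268, 2484, -1620] -> [-1350, 1728, -1242]
  [-36, 22, -39, -41, -48, 40, 36, -6, 23] -> [-216, 132, -234, -246, -288, 240, 216, -36, 138] -> [216, -132, 234, 246, 288, -240, -216, 36, -138] -> [-1944, 1188, -2106, -2214, -2592, 2160, 1944, -324, 1242] -> [1944, -1188, 2106, 2214, 2592, -2160, -1944, 324, -1242] -> [-1242, 324, -1944, -2160, 2592, 2214, 2106, -1188, 1944] -> [-1242, 324, -1944]
  [16, 29, 44, 24, -39, 17] -> [96, 174, 264, 144, -234, 102] -> [-96, -174, -264, -144, 234, -102] -> [864, 1566, 2376, 1296, -2106, 918] -> [-864, -1566, -2376, -1296, 2106, -918] -> [-918, 2106, -1296, -2376, -1566, -864] -> [-918, 2106, -1296]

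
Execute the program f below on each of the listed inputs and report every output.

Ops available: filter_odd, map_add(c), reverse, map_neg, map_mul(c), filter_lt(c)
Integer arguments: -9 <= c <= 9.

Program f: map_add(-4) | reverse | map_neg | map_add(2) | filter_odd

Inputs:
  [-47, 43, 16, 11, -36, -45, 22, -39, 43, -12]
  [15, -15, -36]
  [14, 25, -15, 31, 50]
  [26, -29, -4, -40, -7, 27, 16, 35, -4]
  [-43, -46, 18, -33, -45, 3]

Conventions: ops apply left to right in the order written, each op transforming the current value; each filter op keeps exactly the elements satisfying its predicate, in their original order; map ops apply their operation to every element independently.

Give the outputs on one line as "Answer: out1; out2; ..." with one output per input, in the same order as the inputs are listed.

Execution, op by op:
  [-47, 43, 16, 11, -36, -45, 22, -39, 43, -12] -> [-51, 39, 12, 7, -40, -49, 18, -43, 39, -16] -> [-16, 39, -43, 18, -49, -40, 7, 12, 39, -51] -> [16, -39, 43, -18, 49, 40, -7, -12, -39, 51] -> [18, -37, 45, -16, 51, 42, -5, -10, -37, 53] -> [-37, 45, 51, -5, -37, 53]
  [15, -15, -36] -> [11, -19, -40] -> [-40, -19, 11] -> [40, 19, -11] -> [42, 21, -9] -> [21, -9]
  [14, 25, -15, 31, 50] -> [10, 21, -19, 27, 46] -> [46, 27, -19, 21, 10] -> [-46, -27, 19, -21, -10] -> [-44, -25, 21, -19, -8] -> [-25, 21, -19]
  [26, -29, -4, -40, -7, 27, 16, 35, -4] -> [22, -33, -8, -44, -11, 23, 12, 31, -8] -> [-8, 31, 12, 23, -11, -44, -8, -33, 22] -> [8, -31, -12, -23, 11, 44, 8, 33, -22] -> [10, -29, -10, -21, 13, 46, 10, 35, -20] -> [-29, -21, 13, 35]
  [-43, -46, 18, -33, -45, 3] -> [-47, -50, 14, -37, -49, -1] -> [-1, -49, -37, 14, -50, -47] -> [1, 49, 37, -14, 50, 47] -> [3, 51, 39, -12, 52, 49] -> [3, 51, 39, 49]

[-37, 45, 51, -5, -37, 53]; [21, -9]; [-25, 21, -19]; [-29, -21, 13, 35]; [3, 51, 39, 49]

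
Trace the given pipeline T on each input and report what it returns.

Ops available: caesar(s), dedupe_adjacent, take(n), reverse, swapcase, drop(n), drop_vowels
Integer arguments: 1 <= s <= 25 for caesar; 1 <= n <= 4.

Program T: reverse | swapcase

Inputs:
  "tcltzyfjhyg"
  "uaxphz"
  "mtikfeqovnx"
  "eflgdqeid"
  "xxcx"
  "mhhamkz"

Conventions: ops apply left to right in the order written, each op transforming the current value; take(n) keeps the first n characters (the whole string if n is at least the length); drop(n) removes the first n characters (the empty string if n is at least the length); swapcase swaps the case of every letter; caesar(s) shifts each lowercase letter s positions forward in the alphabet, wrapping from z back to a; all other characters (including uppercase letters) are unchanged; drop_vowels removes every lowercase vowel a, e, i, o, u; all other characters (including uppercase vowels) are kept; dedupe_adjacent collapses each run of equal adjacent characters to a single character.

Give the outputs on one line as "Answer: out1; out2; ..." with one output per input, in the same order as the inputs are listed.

Execution, op by op:
  "tcltzyfjhyg" -> "gyhjfyztlct" -> "GYHJFYZTLCT"
  "uaxphz" -> "zhpxau" -> "ZHPXAU"
  "mtikfeqovnx" -> "xnvoqefkitm" -> "XNVOQEFKITM"
  "eflgdqeid" -> "dieqdglfe" -> "DIEQDGLFE"
  "xxcx" -> "xcxx" -> "XCXX"
  "mhhamkz" -> "zkmahhm" -> "ZKMAHHM"

"GYHJFYZTLCT"; "ZHPXAU"; "XNVOQEFKITM"; "DIEQDGLFE"; "XCXX"; "ZKMAHHM"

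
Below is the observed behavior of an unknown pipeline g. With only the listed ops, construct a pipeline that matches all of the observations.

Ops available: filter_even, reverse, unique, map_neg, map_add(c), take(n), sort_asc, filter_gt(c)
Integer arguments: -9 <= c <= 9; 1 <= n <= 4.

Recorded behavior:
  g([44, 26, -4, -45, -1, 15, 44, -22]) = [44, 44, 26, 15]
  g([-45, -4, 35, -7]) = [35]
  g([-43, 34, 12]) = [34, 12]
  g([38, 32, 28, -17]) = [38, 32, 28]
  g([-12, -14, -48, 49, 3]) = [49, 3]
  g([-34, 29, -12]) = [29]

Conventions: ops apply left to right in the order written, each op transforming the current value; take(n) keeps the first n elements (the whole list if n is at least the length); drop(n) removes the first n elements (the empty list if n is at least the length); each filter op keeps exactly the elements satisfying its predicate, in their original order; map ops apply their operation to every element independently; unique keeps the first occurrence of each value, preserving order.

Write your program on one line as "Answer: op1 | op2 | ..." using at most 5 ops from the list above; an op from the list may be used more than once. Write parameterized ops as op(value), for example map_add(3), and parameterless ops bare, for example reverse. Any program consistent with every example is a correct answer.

reverse | filter_gt(2) | sort_asc | reverse

Check, running the answer program on each example:
  [44, 26, -4, -45, -1, 15, 44, -22] -> [-22, 44, 15, -1, -45, -4, 26, 44] -> [44, 15, 26, 44] -> [15, 26, 44, 44] -> [44, 44, 26, 15]
  [-45, -4, 35, -7] -> [-7, 35, -4, -45] -> [35] -> [35] -> [35]
  [-43, 34, 12] -> [12, 34, -43] -> [12, 34] -> [12, 34] -> [34, 12]
  [38, 32, 28, -17] -> [-17, 28, 32, 38] -> [28, 32, 38] -> [28, 32, 38] -> [38, 32, 28]
  [-12, -14, -48, 49, 3] -> [3, 49, -48, -14, -12] -> [3, 49] -> [3, 49] -> [49, 3]
  [-34, 29, -12] -> [-12, 29, -34] -> [29] -> [29] -> [29]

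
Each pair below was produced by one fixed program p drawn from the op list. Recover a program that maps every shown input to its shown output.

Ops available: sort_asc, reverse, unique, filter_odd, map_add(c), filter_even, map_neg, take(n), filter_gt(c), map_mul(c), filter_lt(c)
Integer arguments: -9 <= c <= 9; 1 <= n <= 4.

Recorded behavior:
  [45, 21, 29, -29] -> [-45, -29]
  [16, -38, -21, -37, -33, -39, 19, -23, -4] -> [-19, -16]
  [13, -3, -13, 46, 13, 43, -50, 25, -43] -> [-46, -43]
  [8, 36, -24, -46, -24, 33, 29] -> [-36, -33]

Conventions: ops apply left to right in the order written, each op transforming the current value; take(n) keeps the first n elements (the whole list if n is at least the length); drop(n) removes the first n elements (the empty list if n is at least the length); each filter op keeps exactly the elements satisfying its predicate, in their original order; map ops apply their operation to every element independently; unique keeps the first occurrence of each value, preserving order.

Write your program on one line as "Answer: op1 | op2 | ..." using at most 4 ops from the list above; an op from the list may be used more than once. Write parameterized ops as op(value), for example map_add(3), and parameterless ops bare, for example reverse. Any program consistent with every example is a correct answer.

map_neg | sort_asc | take(2)

Check, running the answer program on each example:
  [45, 21, 29, -29] -> [-45, -21, -29, 29] -> [-45, -29, -21, 29] -> [-45, -29]
  [16, -38, -21, -37, -33, -39, 19, -23, -4] -> [-16, 38, 21, 37, 33, 39, -19, 23, 4] -> [-19, -16, 4, 21, 23, 33, 37, 38, 39] -> [-19, -16]
  [13, -3, -13, 46, 13, 43, -50, 25, -43] -> [-13, 3, 13, -46, -13, -43, 50, -25, 43] -> [-46, -43, -25, -13, -13, 3, 13, 43, 50] -> [-46, -43]
  [8, 36, -24, -46, -24, 33, 29] -> [-8, -36, 24, 46, 24, -33, -29] -> [-36, -33, -29, -8, 24, 24, 46] -> [-36, -33]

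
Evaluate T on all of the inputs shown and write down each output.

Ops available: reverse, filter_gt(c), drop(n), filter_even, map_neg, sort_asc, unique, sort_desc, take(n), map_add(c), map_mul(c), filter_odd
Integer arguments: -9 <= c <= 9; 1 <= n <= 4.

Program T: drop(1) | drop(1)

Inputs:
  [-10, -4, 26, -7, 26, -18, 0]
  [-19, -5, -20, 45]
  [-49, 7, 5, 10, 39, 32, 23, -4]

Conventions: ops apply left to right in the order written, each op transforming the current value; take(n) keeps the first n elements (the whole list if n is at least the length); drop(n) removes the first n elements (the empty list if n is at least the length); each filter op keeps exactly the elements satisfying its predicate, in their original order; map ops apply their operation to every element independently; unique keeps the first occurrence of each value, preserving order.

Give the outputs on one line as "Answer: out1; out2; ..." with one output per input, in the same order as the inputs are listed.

[26, -7, 26, -18, 0]; [-20, 45]; [5, 10, 39, 32, 23, -4]

Execution, op by op:
  [-10, -4, 26, -7, 26, -18, 0] -> [-4, 26, -7, 26, -18, 0] -> [26, -7, 26, -18, 0]
  [-19, -5, -20, 45] -> [-5, -20, 45] -> [-20, 45]
  [-49, 7, 5, 10, 39, 32, 23, -4] -> [7, 5, 10, 39, 32, 23, -4] -> [5, 10, 39, 32, 23, -4]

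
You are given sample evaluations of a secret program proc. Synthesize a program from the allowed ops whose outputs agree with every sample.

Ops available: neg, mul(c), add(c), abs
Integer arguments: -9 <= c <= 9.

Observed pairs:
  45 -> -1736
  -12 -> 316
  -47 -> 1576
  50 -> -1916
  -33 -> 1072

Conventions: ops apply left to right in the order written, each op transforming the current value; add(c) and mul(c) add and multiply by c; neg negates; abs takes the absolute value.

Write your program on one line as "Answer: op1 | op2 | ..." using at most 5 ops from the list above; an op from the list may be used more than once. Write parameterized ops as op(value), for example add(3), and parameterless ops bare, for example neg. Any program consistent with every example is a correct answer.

mul(-3) | add(-9) | mul(3) | mul(4) | add(-8)

Check, running the answer program on each example:
  45 -> -135 -> -144 -> -432 -> -1728 -> -1736
  -12 -> 36 -> 27 -> 81 -> 324 -> 316
  -47 -> 141 -> 132 -> 396 -> 1584 -> 1576
  50 -> -150 -> -159 -> -477 -> -1908 -> -1916
  -33 -> 99 -> 90 -> 270 -> 1080 -> 1072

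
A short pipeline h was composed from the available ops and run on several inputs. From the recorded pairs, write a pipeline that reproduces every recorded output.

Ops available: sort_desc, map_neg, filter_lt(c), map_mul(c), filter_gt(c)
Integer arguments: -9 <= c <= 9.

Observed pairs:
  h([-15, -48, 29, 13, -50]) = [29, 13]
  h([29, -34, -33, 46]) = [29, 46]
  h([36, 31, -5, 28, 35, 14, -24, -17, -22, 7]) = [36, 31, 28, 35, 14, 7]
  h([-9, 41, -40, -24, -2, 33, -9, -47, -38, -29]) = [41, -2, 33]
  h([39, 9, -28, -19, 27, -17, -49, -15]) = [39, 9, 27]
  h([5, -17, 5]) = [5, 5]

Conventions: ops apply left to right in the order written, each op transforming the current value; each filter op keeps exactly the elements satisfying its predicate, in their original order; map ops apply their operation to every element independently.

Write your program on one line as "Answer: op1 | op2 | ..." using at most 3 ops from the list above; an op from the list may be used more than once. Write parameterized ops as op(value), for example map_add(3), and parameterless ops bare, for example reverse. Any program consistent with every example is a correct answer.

map_neg | filter_lt(5) | map_neg

Check, running the answer program on each example:
  [-15, -48, 29, 13, -50] -> [15, 48, -29, -13, 50] -> [-29, -13] -> [29, 13]
  [29, -34, -33, 46] -> [-29, 34, 33, -46] -> [-29, -46] -> [29, 46]
  [36, 31, -5, 28, 35, 14, -24, -17, -22, 7] -> [-36, -31, 5, -28, -35, -14, 24, 17, 22, -7] -> [-36, -31, -28, -35, -14, -7] -> [36, 31, 28, 35, 14, 7]
  [-9, 41, -40, -24, -2, 33, -9, -47, -38, -29] -> [9, -41, 40, 24, 2, -33, 9, 47, 38, 29] -> [-41, 2, -33] -> [41, -2, 33]
  [39, 9, -28, -19, 27, -17, -49, -15] -> [-39, -9, 28, 19, -27, 17, 49, 15] -> [-39, -9, -27] -> [39, 9, 27]
  [5, -17, 5] -> [-5, 17, -5] -> [-5, -5] -> [5, 5]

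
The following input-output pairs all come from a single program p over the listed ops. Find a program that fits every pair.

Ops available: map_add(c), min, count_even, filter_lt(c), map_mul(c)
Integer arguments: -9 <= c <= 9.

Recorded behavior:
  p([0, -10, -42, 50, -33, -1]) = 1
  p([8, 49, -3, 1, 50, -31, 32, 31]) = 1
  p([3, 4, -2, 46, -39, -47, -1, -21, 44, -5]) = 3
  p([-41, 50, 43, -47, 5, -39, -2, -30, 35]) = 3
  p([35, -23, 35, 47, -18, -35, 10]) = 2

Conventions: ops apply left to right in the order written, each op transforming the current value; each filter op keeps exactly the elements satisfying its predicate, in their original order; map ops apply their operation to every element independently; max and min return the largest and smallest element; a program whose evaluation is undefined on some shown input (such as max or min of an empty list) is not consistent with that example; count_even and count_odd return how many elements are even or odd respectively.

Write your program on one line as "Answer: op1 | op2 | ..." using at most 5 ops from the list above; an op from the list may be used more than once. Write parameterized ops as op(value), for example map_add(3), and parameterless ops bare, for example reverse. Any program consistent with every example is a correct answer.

map_add(4) | filter_lt(-3) | map_add(-3) | count_even

Check, running the answer program on each example:
  [0, -10, -42, 50, -33, -1] -> [4, -6, -38, 54, -29, 3] -> [-6, -38, -29] -> [-9, -41, -32] -> 1
  [8, 49, -3, 1, 50, -31, 32, 31] -> [12, 53, 1, 5, 54, -27, 36, 35] -> [-27] -> [-30] -> 1
  [3, 4, -2, 46, -39, -47, -1, -21, 44, -5] -> [7, 8, 2, 50, -35, -43, 3, -17, 48, -1] -> [-35, -43, -17] -> [-38, -46, -20] -> 3
  [-41, 50, 43, -47, 5, -39, -2, -30, 35] -> [-37, 54, 47, -43, 9, -35, 2, -26, 39] -> [-37, -43, -35, -26] -> [-40, -46, -38, -29] -> 3
  [35, -23, 35, 47, -18, -35, 10] -> [39, -19, 39, 51, -14, -31, 14] -> [-19, -14, -31] -> [-22, -17, -34] -> 2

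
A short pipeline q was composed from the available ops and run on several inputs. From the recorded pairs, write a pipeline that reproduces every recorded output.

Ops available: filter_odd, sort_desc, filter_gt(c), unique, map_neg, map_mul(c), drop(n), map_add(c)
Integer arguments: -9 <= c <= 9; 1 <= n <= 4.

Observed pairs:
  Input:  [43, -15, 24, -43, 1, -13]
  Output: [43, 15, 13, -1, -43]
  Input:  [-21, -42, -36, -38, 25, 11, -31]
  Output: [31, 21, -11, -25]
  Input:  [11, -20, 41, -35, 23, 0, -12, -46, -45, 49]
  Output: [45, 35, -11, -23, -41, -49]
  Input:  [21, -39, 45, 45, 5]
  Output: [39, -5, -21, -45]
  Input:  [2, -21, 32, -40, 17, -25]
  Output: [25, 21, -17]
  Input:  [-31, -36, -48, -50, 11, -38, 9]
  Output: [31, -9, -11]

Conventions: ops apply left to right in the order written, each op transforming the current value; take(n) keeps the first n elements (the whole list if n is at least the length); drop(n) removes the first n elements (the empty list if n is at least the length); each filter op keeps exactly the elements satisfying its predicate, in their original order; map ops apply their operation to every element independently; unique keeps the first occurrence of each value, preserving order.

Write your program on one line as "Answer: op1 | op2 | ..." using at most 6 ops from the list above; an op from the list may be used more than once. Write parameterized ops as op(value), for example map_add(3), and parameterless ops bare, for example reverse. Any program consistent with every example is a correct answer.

sort_desc | filter_odd | map_neg | sort_desc | unique

Check, running the answer program on each example:
  [43, -15, 24, -43, 1, -13] -> [43, 24, 1, -13, -15, -43] -> [43, 1, -13, -15, -43] -> [-43, -1, 13, 15, 43] -> [43, 15, 13, -1, -43] -> [43, 15, 13, -1, -43]
  [-21, -42, -36, -38, 25, 11, -31] -> [25, 11, -21, -31, -36, -38, -42] -> [25, 11, -21, -31] -> [-25, -11, 21, 31] -> [31, 21, -11, -25] -> [31, 21, -11, -25]
  [11, -20, 41, -35, 23, 0, -12, -46, -45, 49] -> [49, 41, 23, 11, 0, -12, -20, -35, -45, -46] -> [49, 41, 23, 11, -35, -45] -> [-49, -41, -23, -11, 35, 45] -> [45, 35, -11, -23, -41, -49] -> [45, 35, -11, -23, -41, -49]
  [21, -39, 45, 45, 5] -> [45, 45, 21, 5, -39] -> [45, 45, 21, 5, -39] -> [-45, -45, -21, -5, 39] -> [39, -5, -21, -45, -45] -> [39, -5, -21, -45]
  [2, -21, 32, -40, 17, -25] -> [32, 17, 2, -21, -25, -40] -> [17, -21, -25] -> [-17, 21, 25] -> [25, 21, -17] -> [25, 21, -17]
  [-31, -36, -48, -50, 11, -38, 9] -> [11, 9, -31, -36, -38, -48, -50] -> [11, 9, -31] -> [-11, -9, 31] -> [31, -9, -11] -> [31, -9, -11]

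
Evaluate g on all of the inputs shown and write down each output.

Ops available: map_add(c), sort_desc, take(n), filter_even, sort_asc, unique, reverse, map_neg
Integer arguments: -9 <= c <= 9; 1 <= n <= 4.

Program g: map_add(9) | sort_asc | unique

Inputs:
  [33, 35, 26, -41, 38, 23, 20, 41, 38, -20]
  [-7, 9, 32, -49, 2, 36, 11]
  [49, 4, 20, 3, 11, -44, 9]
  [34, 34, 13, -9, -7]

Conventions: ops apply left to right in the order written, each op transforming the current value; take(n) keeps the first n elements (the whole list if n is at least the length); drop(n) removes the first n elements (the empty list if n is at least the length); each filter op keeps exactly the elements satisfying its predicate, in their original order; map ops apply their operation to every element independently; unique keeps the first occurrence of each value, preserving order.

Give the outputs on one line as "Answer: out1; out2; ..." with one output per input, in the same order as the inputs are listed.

Execution, op by op:
  [33, 35, 26, -41, 38, 23, 20, 41, 38, -20] -> [42, 44, 35, -32, 47, 32, 29, 50, 47, -11] -> [-32, -11, 29, 32, 35, 42, 44, 47, 47, 50] -> [-32, -11, 29, 32, 35, 42, 44, 47, 50]
  [-7, 9, 32, -49, 2, 36, 11] -> [2, 18, 41, -40, 11, 45, 20] -> [-40, 2, 11, 18, 20, 41, 45] -> [-40, 2, 11, 18, 20, 41, 45]
  [49, 4, 20, 3, 11, -44, 9] -> [58, 13, 29, 12, 20, -35, 18] -> [-35, 12, 13, 18, 20, 29, 58] -> [-35, 12, 13, 18, 20, 29, 58]
  [34, 34, 13, -9, -7] -> [43, 43, 22, 0, 2] -> [0, 2, 22, 43, 43] -> [0, 2, 22, 43]

[-32, -11, 29, 32, 35, 42, 44, 47, 50]; [-40, 2, 11, 18, 20, 41, 45]; [-35, 12, 13, 18, 20, 29, 58]; [0, 2, 22, 43]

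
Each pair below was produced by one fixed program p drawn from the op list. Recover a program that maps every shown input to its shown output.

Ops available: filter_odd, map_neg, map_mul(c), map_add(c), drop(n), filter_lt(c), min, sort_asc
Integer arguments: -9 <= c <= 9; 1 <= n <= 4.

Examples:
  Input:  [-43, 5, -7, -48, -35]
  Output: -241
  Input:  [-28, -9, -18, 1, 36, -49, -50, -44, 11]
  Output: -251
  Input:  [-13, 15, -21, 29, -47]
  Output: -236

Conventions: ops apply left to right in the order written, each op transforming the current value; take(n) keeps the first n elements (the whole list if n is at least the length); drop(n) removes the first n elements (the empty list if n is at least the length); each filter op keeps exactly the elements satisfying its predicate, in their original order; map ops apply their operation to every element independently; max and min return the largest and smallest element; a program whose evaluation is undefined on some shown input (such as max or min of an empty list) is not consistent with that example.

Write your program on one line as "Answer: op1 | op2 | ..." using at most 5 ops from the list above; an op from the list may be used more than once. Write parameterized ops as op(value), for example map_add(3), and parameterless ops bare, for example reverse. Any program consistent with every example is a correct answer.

map_mul(5) | map_add(-7) | map_add(6) | min

Check, running the answer program on each example:
  [-43, 5, -7, -48, -35] -> [-215, 25, -35, -240, -175] -> [-222, 18, -42, -247, -182] -> [-216, 24, -36, -241, -176] -> -241
  [-28, -9, -18, 1, 36, -49, -50, -44, 11] -> [-140, -45, -90, 5, 180, -245, -250, -220, 55] -> [-147, -52, -97, -2, 173, -252, -257, -227, 48] -> [-141, -46, -91, 4, 179, -246, -251, -221, 54] -> -251
  [-13, 15, -21, 29, -47] -> [-65, 75, -105, 145, -235] -> [-72, 68, -112, 138, -242] -> [-66, 74, -106, 144, -236] -> -236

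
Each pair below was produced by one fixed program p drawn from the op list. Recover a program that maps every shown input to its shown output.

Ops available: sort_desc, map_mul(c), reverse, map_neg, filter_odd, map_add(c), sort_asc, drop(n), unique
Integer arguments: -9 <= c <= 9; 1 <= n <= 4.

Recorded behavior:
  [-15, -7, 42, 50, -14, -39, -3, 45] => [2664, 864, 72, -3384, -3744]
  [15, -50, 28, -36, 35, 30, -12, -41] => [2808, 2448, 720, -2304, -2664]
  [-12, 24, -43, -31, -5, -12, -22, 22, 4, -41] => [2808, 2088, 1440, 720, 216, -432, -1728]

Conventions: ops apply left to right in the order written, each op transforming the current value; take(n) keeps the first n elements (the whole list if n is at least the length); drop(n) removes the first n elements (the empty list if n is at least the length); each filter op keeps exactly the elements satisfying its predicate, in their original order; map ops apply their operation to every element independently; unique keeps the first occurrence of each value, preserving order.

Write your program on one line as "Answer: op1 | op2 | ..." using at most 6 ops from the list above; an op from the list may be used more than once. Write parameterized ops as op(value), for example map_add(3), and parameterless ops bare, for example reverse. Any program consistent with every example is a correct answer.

map_add(2) | drop(3) | map_neg | map_mul(-8) | sort_asc | map_mul(-9)

Check, running the answer program on each example:
  [-15, -7, 42, 50, -14, -39, -3, 45] -> [-13, -5, 44, 52, -12, -37, -1, 47] -> [52, -12, -37, -1, 47] -> [-52, 12, 37, 1, -47] -> [416, -96, -296, -8, 376] -> [-296, -96, -8, 376, 416] -> [2664, 864, 72, -3384, -3744]
  [15, -50, 28, -36, 35, 30, -12, -41] -> [17, -48, 30, -34, 37, 32, -10, -39] -> [-34, 37, 32, -10, -39] -> [34, -37, -32, 10, 39] -> [-272, 296, 256, -80, -312] -> [-312, -272, -80, 256, 296] -> [2808, 2448, 720, -2304, -2664]
  [-12, 24, -43, -31, -5, -12, -22, 22, 4, -41] -> [-10, 26, -41, -29, -3, -10, -20, 24, 6, -39] -> [-29, -3, -10, -20, 24, 6, -39] -> [29, 3, 10, 20, -24, -6, 39] -> [-232, -24, -80, -160, 192, 48, -312] -> [-312, -232, -160, -80, -24, 48, 192] -> [2808, 2088, 1440, 720, 216, -432, -1728]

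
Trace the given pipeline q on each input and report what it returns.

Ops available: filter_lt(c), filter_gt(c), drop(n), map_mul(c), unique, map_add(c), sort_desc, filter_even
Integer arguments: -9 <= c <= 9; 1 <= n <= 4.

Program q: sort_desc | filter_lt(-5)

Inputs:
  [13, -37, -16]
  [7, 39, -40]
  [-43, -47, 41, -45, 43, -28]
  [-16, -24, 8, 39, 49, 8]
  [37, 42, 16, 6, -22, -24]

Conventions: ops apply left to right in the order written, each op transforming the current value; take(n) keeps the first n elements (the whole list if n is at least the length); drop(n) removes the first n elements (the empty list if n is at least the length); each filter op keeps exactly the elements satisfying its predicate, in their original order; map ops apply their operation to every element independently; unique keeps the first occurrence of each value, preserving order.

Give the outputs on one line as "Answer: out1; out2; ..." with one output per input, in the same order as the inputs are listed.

Execution, op by op:
  [13, -37, -16] -> [13, -16, -37] -> [-16, -37]
  [7, 39, -40] -> [39, 7, -40] -> [-40]
  [-43, -47, 41, -45, 43, -28] -> [43, 41, -28, -43, -45, -47] -> [-28, -43, -45, -47]
  [-16, -24, 8, 39, 49, 8] -> [49, 39, 8, 8, -16, -24] -> [-16, -24]
  [37, 42, 16, 6, -22, -24] -> [42, 37, 16, 6, -22, -24] -> [-22, -24]

[-16, -37]; [-40]; [-28, -43, -45, -47]; [-16, -24]; [-22, -24]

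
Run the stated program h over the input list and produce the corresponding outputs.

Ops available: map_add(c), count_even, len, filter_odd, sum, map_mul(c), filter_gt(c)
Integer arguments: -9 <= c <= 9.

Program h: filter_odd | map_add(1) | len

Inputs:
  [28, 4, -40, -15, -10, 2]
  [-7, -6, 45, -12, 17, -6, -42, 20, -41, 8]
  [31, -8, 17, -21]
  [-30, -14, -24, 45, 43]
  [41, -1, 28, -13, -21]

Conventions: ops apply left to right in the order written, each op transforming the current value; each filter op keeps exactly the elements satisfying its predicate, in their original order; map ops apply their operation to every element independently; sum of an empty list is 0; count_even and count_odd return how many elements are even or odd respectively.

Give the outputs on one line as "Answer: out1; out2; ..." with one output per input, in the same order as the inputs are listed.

Execution, op by op:
  [28, 4, -40, -15, -10, 2] -> [-15] -> [-14] -> 1
  [-7, -6, 45, -12, 17, -6, -42, 20, -41, 8] -> [-7, 45, 17, -41] -> [-6, 46, 18, -40] -> 4
  [31, -8, 17, -21] -> [31, 17, -21] -> [32, 18, -20] -> 3
  [-30, -14, -24, 45, 43] -> [45, 43] -> [46, 44] -> 2
  [41, -1, 28, -13, -21] -> [41, -1, -13, -21] -> [42, 0, -12, -20] -> 4

1; 4; 3; 2; 4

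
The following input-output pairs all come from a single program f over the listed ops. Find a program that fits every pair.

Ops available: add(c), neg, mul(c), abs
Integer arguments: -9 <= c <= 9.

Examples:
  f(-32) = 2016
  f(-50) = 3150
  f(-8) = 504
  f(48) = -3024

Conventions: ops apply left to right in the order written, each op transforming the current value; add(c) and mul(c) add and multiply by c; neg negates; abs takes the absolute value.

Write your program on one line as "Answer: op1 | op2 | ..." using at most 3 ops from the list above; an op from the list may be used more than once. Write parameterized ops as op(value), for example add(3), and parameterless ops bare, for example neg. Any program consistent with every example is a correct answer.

mul(9) | mul(-7)

Check, running the answer program on each example:
  -32 -> -288 -> 2016
  -50 -> -450 -> 3150
  -8 -> -72 -> 504
  48 -> 432 -> -3024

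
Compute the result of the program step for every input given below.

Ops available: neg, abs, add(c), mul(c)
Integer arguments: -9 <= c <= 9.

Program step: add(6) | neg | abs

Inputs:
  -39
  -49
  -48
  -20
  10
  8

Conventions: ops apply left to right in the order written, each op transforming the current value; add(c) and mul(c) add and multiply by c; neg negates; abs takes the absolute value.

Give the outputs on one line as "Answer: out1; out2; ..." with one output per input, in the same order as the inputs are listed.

Execution, op by op:
  -39 -> -33 -> 33 -> 33
  -49 -> -43 -> 43 -> 43
  -48 -> -42 -> 42 -> 42
  -20 -> -14 -> 14 -> 14
  10 -> 16 -> -16 -> 16
  8 -> 14 -> -14 -> 14

33; 43; 42; 14; 16; 14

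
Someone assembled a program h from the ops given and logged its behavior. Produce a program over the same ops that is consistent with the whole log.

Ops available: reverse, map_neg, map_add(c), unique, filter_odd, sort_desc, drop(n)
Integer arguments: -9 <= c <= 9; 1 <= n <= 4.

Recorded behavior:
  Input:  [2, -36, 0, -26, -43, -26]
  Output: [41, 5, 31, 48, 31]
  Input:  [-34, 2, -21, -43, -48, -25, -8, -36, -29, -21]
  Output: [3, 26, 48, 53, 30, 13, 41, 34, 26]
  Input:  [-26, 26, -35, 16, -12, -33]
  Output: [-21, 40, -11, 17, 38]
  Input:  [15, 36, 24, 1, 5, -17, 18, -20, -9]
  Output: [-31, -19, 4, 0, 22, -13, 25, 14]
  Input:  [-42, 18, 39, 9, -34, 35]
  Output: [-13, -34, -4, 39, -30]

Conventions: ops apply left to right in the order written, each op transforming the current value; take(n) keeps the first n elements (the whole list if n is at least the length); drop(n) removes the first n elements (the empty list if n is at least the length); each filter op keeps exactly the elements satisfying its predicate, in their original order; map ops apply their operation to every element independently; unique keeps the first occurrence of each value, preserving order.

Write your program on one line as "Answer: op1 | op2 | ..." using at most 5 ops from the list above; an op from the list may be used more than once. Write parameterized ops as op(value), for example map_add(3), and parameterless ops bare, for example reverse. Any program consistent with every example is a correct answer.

map_neg | drop(1) | map_add(7) | map_add(-2)

Check, running the answer program on each example:
  [2, -36, 0, -26, -43, -26] -> [-2, 36, 0, 26, 43, 26] -> [36, 0, 26, 43, 26] -> [43, 7, 33, 50, 33] -> [41, 5, 31, 48, 31]
  [-34, 2, -21, -43, -48, -25, -8, -36, -29, -21] -> [34, -2, 21, 43, 48, 25, 8, 36, 29, 21] -> [-2, 21, 43, 48, 25, 8, 36, 29, 21] -> [5, 28, 50, 55, 32, 15, 43, 36, 28] -> [3, 26, 48, 53, 30, 13, 41, 34, 26]
  [-26, 26, -35, 16, -12, -33] -> [26, -26, 35, -16, 12, 33] -> [-26, 35, -16, 12, 33] -> [-19, 42, -9, 19, 40] -> [-21, 40, -11, 17, 38]
  [15, 36, 24, 1, 5, -17, 18, -20, -9] -> [-15, -36, -24, -1, -5, 17, -18, 20, 9] -> [-36, -24, -1, -5, 17, -18, 20, 9] -> [-29, -17, 6, 2, 24, -11, 27, 16] -> [-31, -19, 4, 0, 22, -13, 25, 14]
  [-42, 18, 39, 9, -34, 35] -> [42, -18, -39, -9, 34, -35] -> [-18, -39, -9, 34, -35] -> [-11, -32, -2, 41, -28] -> [-13, -34, -4, 39, -30]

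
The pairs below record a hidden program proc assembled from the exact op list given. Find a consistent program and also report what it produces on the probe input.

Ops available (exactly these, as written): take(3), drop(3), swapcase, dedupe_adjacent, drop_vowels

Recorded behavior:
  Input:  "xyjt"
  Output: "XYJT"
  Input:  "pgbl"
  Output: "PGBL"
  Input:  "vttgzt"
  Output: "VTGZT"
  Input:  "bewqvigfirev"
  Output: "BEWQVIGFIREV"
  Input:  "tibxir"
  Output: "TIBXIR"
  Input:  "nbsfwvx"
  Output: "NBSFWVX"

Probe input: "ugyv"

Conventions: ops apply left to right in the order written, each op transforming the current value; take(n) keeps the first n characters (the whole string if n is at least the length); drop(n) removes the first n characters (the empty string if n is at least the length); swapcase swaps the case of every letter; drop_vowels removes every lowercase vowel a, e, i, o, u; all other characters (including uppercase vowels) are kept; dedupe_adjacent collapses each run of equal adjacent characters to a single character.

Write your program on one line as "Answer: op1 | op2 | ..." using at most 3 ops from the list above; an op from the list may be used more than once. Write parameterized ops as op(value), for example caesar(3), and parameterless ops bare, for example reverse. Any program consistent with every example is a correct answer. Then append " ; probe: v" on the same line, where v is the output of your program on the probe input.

swapcase | dedupe_adjacent ; probe: "UGYV"

Check, running the answer program on each example:
  "xyjt" -> "XYJT" -> "XYJT"
  "pgbl" -> "PGBL" -> "PGBL"
  "vttgzt" -> "VTTGZT" -> "VTGZT"
  "bewqvigfirev" -> "BEWQVIGFIREV" -> "BEWQVIGFIREV"
  "tibxir" -> "TIBXIR" -> "TIBXIR"
  "nbsfwvx" -> "NBSFWVX" -> "NBSFWVX"
  probe: "ugyv" -> "UGYV" -> "UGYV"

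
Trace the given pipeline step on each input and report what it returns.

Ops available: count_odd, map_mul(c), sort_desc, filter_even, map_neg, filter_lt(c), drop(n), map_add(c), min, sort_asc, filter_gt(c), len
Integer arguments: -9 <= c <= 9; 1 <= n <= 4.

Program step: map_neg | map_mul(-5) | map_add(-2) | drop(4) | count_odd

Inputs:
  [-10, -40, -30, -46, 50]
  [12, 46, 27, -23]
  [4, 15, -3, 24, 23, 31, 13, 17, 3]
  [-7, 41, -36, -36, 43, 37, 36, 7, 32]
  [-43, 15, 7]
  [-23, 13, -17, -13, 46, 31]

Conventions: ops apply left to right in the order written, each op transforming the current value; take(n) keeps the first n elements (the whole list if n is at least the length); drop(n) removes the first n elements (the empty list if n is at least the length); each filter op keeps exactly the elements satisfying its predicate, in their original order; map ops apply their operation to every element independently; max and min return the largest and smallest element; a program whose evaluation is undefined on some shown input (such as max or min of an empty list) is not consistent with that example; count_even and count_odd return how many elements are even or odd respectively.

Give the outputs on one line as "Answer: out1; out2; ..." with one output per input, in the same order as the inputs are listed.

0; 0; 5; 3; 0; 1

Execution, op by op:
  [-10, -40, -30, -46, 50] -> [10, 40, 30, 46, -50] -> [-50, -200, -150, -230, 250] -> [-52, -202, -152, -232, 248] -> [248] -> 0
  [12, 46, 27, -23] -> [-12, -46, -27, 23] -> [60, 230, 135, -115] -> [58, 228, 133, -117] -> [] -> 0
  [4, 15, -3, 24, 23, 31, 13, 17, 3] -> [-4, -15, 3, -24, -23, -31, -13, -17, -3] -> [20, 75, -15, 120, 115, 155, 65, 85, 15] -> [18, 73, -17, 118, 113, 153, 63, 83, 13] -> [113, 153, 63, 83, 13] -> 5
  [-7, 41, -36, -36, 43, 37, 36, 7, 32] -> [7, -41, 36, 36, -43, -37, -36, -7, -32] -> [-35, 205, -180, -180, 215, 185, 180, 35, 160] -> [-37, 203, -182, -182, 213, 183, 178, 33, 158] -> [213, 183, 178, 33, 158] -> 3
  [-43, 15, 7] -> [43, -15, -7] -> [-215, 75, 35] -> [-217, 73, 33] -> [] -> 0
  [-23, 13, -17, -13, 46, 31] -> [23, -13, 17, 13, -46, -31] -> [-115, 65, -85, -65, 230, 155] -> [-117, 63, -87, -67, 228, 153] -> [228, 153] -> 1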